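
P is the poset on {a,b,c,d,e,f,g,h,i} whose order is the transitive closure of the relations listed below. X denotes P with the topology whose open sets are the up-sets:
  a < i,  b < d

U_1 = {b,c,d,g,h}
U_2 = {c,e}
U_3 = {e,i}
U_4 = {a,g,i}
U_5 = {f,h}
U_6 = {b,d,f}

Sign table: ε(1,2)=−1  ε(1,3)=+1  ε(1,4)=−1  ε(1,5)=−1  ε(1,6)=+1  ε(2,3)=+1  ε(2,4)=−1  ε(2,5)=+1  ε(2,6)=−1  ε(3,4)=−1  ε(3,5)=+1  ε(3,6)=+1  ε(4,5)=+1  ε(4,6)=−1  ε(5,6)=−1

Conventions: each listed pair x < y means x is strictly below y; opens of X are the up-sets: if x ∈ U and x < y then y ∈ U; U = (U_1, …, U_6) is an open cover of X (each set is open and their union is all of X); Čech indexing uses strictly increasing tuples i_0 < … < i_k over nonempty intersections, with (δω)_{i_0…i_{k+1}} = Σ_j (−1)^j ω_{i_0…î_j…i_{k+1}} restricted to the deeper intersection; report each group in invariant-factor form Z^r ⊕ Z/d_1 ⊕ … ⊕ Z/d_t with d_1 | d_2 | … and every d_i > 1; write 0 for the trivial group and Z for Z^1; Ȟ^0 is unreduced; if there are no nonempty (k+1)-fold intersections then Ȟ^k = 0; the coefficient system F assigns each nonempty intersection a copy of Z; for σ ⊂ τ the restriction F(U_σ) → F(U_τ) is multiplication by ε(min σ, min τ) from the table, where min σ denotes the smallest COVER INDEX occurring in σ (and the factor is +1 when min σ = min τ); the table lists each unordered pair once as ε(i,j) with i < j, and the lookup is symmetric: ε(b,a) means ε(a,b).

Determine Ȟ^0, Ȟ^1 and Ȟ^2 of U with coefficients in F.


Ȟ^0 ≅ 0, Ȟ^1 ≅ Z ⊕ Z/2 and Ȟ^2 ≅ 0

intersection data:
  U12={c} U14={g} U15={h} U16={b,d} U23={e} U34={i} U56={f}
C dims 6,7; δ0: rk 6, SNF 1^5·2
Ȟ^0 = (6 − 6) − 0 = 0, so Ȟ^0 ≅ 0
Ȟ^1 = (7 − 0) − 6 = 1 plus torsion [2], so Ȟ^1 ≅ Z ⊕ Z/2
Ȟ^2 = (0 − 0) − 0 = 0, so Ȟ^2 ≅ 0


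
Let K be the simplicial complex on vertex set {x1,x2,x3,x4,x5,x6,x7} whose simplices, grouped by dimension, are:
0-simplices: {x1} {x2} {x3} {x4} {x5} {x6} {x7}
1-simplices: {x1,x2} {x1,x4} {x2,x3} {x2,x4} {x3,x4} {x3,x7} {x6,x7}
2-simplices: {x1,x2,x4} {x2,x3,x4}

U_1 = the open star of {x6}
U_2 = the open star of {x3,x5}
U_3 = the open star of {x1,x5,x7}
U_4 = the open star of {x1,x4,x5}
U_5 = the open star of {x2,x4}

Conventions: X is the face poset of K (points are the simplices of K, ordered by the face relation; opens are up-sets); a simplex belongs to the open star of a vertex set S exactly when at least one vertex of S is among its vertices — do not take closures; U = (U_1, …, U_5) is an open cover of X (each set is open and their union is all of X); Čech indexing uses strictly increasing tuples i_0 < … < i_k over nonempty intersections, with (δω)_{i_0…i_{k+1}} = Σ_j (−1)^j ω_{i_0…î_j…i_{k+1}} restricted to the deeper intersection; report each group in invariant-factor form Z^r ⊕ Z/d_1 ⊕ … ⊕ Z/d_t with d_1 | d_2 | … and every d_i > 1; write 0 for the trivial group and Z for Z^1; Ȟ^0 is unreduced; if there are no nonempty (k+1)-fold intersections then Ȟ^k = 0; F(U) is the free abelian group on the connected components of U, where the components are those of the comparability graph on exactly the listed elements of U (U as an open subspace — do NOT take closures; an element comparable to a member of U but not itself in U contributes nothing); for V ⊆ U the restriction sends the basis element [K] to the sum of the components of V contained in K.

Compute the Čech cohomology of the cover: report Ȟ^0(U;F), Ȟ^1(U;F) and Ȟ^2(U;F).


Ȟ^0(U;F) ≅ Z^2, Ȟ^1(U;F) ≅ 0 and Ȟ^2(U;F) ≅ 0

intersection data:
  U1={{x6},{x6,x7}} U2={{x3},{x5},{x2,x3},{x3,x4},{x3,x7},{x2,x3,x4}} U3={{x1},{x5},{x7},{x1,x2},{x1,x4},{x3,x7},{x6,x7},{x1,x2,x4}} U4={{x1},{x4},{x5},{x1,x2},{x1,x4},{x2,x4},{x3,x4},{x1,x2,x4},{x2,x3,x4}} U5={{x2},{x4},{x1,x2},{x1,x4},{x2,x3},{x2,x4},{x3,x4},{x1,x2,x4},{x2,x3,x4}}
  U13={{x6,x7}} U23={{x5},{x3,x7}} U24={{x5},{x3,x4},{x2,x3,x4}} U25={{x2,x3},{x3,x4},{x2,x3,x4}} U34={{x1},{x5},{x1,x2},{x1,x4},{x1,x2,x4}} U35={{x1,x2},{x1,x4},{x1,x2,x4}} U45={{x4},{x1,x2},{x1,x4},{x2,x4},{x3,x4},{x1,x2,x4},{x2,x3,x4}}
  U234={{x5}} U245={{x3,x4},{x2,x3,x4}} U345={{x1,x2},{x1,x4},{x1,x2,x4}}
components per intersection:
  U1: {{x6},{x6,x7}}
  U2: {{x3},{x2,x3},{x3,x4},{x3,x7},{x2,x3,x4}} {{x5}}
  U3: {{x1},{x1,x2},{x1,x4},{x1,x2,x4}} {{x5}} {{x7},{x3,x7},{x6,x7}}
  U4: {{x1},{x4},{x1,x2},{x1,x4},{x2,x4},{x3,x4},{x1,x2,x4},{x2,x3,x4}} {{x5}}
  U5: {{x2},{x4},{x1,x2},{x1,x4},{x2,x3},{x2,x4},{x3,x4},{x1,x2,x4},{x2,x3,x4}}
  U13: {{x6,x7}}
  U23: {{x5}} {{x3,x7}}
  U24: {{x5}} {{x3,x4},{x2,x3,x4}}
  U25: {{x2,x3},{x3,x4},{x2,x3,x4}}
  U34: {{x1},{x1,x2},{x1,x4},{x1,x2,x4}} {{x5}}
  U35: {{x1,x2},{x1,x4},{x1,x2,x4}}
  U45: {{x4},{x1,x2},{x1,x4},{x2,x4},{x3,x4},{x1,x2,x4},{x2,x3,x4}}
  U234: {{x5}}
  U245: {{x3,x4},{x2,x3,x4}}
  U345: {{x1,x2},{x1,x4},{x1,x2,x4}}
C dims 9,10,3; δ0: rk 7, SNF 1^7; δ1: rk 3, SNF 1^3
Ȟ^0 = (9 − 7) − 0 = 2, so Ȟ^0 ≅ Z^2
Ȟ^1 = (10 − 3) − 7 = 0, so Ȟ^1 ≅ 0
Ȟ^2 = (3 − 0) − 3 = 0, so Ȟ^2 ≅ 0


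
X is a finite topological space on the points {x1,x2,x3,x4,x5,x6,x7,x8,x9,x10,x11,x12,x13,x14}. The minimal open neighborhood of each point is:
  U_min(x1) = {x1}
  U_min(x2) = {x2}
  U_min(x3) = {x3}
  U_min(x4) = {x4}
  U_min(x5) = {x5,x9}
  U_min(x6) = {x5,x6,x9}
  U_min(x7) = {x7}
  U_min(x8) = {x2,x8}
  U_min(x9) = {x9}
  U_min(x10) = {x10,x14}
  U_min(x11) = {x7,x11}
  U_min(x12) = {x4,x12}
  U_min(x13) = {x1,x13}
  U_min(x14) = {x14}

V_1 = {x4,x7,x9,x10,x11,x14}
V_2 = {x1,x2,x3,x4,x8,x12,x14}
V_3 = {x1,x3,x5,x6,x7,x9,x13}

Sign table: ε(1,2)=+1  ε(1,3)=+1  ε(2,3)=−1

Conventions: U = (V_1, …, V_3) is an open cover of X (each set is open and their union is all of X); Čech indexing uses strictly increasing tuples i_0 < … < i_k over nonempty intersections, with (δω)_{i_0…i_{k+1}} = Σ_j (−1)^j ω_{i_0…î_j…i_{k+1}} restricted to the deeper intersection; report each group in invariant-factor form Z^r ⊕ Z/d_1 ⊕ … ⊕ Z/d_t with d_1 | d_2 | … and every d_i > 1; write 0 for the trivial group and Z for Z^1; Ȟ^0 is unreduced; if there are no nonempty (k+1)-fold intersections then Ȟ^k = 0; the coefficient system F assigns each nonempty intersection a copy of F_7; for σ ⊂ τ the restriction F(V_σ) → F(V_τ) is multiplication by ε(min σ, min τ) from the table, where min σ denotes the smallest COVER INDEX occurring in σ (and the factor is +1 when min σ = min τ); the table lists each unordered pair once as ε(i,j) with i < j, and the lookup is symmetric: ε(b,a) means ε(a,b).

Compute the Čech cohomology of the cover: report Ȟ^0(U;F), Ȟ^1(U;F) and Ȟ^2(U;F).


nonempty overlaps:
  V12={x4,x14} V13={x7,x9} V23={x1,x3}
C dims 3,3; δ0: rk_F7 3
degree 0: 3−3−0 = 0 → Ȟ^0 ≅ 0
degree 1: 3−0−3 = 0 → Ȟ^1 ≅ 0
degree 2: 0−0−0 = 0 → Ȟ^2 ≅ 0

Ȟ^0 = 0; Ȟ^1 = 0; Ȟ^2 = 0


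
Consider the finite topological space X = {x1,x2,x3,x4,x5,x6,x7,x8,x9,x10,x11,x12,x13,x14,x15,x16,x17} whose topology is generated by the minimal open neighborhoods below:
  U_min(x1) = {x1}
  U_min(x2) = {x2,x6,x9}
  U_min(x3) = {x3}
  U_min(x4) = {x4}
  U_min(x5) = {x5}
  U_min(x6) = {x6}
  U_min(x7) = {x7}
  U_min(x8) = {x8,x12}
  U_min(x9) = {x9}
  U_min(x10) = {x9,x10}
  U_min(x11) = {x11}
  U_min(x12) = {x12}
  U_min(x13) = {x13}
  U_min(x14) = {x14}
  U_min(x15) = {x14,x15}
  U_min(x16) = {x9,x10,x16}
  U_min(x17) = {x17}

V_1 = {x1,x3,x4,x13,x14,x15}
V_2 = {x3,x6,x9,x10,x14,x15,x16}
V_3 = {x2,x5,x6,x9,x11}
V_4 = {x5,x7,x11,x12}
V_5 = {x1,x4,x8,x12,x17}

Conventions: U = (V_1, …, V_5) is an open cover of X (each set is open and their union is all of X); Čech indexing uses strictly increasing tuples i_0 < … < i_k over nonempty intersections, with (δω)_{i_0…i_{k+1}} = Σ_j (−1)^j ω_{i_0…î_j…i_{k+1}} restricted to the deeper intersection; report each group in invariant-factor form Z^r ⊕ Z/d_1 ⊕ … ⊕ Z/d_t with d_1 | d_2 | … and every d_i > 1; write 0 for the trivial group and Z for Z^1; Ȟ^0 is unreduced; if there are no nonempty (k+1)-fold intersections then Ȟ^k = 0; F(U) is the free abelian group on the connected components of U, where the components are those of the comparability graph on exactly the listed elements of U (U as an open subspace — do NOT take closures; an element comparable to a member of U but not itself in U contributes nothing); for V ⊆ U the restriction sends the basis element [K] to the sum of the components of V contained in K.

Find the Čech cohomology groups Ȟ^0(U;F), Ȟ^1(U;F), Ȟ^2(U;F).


Ȟ^0 = Z^11, Ȟ^1 = 0 and Ȟ^2 = 0

intersection data:
  V12={x3,x14,x15} V15={x1,x4} V23={x6,x9} V34={x5,x11} V45={x12}
components per intersection:
  V1: {x1} {x3} {x4} {x13} {x14,x15}
  V2: {x3} {x6} {x9,x10,x16} {x14,x15}
  V3: {x2,x6,x9} {x5} {x11}
  V4: {x5} {x7} {x11} {x12}
  V5: {x1} {x4} {x8,x12} {x17}
  V12: {x3} {x14,x15}
  V15: {x1} {x4}
  V23: {x6} {x9}
  V34: {x5} {x11}
  V45: {x12}
C dims 20,9; δ0: rk 9, SNF 1^9
Ȟ^0 = (20 − 9) − 0 = 11, so Ȟ^0 ≅ Z^11
Ȟ^1 = (9 − 0) − 9 = 0, so Ȟ^1 ≅ 0
Ȟ^2 = (0 − 0) − 0 = 0, so Ȟ^2 ≅ 0


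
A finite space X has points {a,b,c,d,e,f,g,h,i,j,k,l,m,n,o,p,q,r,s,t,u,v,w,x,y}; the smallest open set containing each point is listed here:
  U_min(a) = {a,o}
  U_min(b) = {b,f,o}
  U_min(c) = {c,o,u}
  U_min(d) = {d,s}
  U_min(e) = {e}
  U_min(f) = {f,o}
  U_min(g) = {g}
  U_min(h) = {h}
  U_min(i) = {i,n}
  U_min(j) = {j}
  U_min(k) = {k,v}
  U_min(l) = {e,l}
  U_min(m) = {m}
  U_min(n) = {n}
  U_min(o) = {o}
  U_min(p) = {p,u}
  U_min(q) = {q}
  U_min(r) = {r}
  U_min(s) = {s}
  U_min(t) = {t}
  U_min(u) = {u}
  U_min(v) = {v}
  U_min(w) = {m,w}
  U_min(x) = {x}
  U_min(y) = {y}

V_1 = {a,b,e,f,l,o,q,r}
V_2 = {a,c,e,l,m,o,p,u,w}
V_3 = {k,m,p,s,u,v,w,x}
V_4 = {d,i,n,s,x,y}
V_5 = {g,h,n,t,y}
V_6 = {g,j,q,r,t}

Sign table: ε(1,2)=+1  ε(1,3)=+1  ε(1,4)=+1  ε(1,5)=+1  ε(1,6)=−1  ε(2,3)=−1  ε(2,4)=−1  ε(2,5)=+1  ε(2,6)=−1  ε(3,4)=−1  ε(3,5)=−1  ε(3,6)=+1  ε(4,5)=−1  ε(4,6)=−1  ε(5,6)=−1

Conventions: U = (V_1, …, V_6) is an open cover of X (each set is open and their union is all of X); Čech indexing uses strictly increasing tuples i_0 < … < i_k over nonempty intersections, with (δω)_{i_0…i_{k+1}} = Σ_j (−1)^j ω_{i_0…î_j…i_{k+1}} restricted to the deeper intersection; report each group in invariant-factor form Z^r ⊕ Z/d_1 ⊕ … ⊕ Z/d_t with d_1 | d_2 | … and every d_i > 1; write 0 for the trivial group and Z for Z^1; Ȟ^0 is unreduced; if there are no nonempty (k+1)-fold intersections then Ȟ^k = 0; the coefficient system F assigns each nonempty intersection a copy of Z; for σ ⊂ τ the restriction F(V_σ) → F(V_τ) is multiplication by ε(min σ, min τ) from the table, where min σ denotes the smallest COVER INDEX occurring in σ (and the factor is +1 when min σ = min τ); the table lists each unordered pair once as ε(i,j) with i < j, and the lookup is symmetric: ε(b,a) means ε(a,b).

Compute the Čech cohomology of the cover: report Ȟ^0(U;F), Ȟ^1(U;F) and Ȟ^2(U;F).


Ȟ^0 ≅ 0, Ȟ^1 ≅ Z/2, Ȟ^2 ≅ 0

nonempty overlaps:
  V12={a,e,l,o} V16={q,r} V23={m,p,u,w} V34={s,x} V45={n,y} V56={g,t}
C dims 6,6; δ0: rk 6, SNF 1^5·2
degree 0: 6−6−0 = 0 → Ȟ^0 ≅ 0
degree 1: 6−0−6 = 0 plus torsion [2] → Ȟ^1 ≅ Z/2
degree 2: 0−0−0 = 0 → Ȟ^2 ≅ 0


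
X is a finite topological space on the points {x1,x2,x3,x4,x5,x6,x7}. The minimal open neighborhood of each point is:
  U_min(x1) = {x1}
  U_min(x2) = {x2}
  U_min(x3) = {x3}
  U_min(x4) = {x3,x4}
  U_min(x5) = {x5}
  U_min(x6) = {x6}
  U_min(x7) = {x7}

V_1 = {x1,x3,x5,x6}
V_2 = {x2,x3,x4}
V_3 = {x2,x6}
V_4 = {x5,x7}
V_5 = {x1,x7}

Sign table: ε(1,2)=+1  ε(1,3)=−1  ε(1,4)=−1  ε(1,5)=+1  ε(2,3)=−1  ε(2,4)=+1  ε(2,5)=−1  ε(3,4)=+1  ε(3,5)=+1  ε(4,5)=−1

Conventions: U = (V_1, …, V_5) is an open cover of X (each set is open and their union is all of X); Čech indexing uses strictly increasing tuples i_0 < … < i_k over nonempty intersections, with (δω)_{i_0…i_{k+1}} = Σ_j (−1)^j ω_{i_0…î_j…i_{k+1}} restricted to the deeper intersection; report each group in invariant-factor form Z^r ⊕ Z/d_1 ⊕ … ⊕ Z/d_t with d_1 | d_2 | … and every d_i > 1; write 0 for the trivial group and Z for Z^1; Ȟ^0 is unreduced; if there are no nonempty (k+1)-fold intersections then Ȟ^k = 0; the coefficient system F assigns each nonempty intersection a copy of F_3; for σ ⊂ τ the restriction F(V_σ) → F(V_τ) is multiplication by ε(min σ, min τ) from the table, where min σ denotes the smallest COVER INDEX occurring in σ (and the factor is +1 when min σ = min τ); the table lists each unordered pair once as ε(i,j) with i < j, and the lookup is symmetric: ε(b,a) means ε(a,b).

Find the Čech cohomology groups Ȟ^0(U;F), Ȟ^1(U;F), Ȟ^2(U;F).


Ȟ^0 ≅ Z/3; Ȟ^1 ≅ Z/3 ⊕ Z/3; Ȟ^2 ≅ 0

cover nerve:
  V12={x3} V13={x6} V14={x5} V15={x1} V23={x2} V45={x7}
C dims 5,6; δ0: rk_F3 4
Ȟ^0: (5−4)−0=1 ⇒ Z/3
Ȟ^1: (6−0)−4=2 ⇒ Z/3 ⊕ Z/3
Ȟ^2: (0−0)−0=0 ⇒ 0


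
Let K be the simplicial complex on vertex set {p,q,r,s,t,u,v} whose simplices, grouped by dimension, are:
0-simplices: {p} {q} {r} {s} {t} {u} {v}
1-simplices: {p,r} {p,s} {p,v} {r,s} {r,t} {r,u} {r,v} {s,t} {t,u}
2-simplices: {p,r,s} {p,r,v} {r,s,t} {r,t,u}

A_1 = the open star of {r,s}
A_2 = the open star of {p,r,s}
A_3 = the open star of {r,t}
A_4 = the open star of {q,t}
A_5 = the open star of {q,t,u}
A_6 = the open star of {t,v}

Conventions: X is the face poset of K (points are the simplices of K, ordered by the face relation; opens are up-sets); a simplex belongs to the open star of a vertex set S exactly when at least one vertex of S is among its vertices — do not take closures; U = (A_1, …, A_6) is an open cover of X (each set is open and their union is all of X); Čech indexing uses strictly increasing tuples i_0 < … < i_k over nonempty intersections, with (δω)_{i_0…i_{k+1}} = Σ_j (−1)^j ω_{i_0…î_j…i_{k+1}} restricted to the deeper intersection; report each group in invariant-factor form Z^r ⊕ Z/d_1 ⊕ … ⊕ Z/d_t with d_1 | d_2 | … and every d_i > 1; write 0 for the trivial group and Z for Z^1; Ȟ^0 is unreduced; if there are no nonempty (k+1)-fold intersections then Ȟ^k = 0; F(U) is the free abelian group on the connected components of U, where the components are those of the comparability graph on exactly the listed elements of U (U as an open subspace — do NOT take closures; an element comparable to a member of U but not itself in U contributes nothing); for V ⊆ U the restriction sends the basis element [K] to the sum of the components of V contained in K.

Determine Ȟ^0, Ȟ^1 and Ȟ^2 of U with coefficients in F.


Ȟ^0(U;F) ≅ Z^2, Ȟ^1(U;F) ≅ 0 and Ȟ^2(U;F) ≅ 0

nerve simplices:
  A1={{r},{s},{p,r},{p,s},{r,s},{r,t},{r,u},{r,v},{s,t},{p,r,s},{p,r,v},{r,s,t},{r,t,u}} A2={{p},{r},{s},{p,r},{p,s},{p,v},{r,s},{r,t},{r,u},{r,v},{s,t},{p,r,s},{p,r,v},{r,s,t},{r,t,u}} A3={{r},{t},{p,r},{r,s},{r,t},{r,u},{r,v},{s,t},{t,u},{p,r,s},{p,r,v},{r,s,t},{r,t,u}} A4={{q},{t},{r,t},{s,t},{t,u},{r,s,t},{r,t,u}} A5={{q},{t},{u},{r,t},{r,u},{s,t},{t,u},{r,s,t},{r,t,u}} A6={{t},{v},{p,v},{r,t},{r,v},{s,t},{t,u},{p,r,v},{r,s,t},{r,t,u}}
  A12={{r},{s},{p,r},{p,s},{r,s},{r,t},{r,u},{r,v},{s,t},{p,r,s},{p,r,v},{r,s,t},{r,t,u}} A13={{r},{p,r},{r,s},{r,t},{r,u},{r,v},{s,t},{p,r,s},{p,r,v},{r,s,t},{r,t,u}} A14={{r,t},{s,t},{r,s,t},{r,t,u}} A15={{r,t},{r,u},{s,t},{r,s,t},{r,t,u}} A16={{r,t},{r,v},{s,t},{p,r,v},{r,s,t},{r,t,u}} A23={{r},{p,r},{r,s},{r,t},{r,u},{r,v},{s,t},{p,r,s},{p,r,v},{r,s,t},{r,t,u}} A24={{r,t},{s,t},{r,s,t},{r,t,u}} A25={{r,t},{r,u},{s,t},{r,s,t},{r,t,u}} A26={{p,v},{r,t},{r,v},{s,t},{p,r,v},{r,s,t},{r,t,u}} A34={{t},{r,t},{s,t},{t,u},{r,s,t},{r,t,u}} A35={{t},{r,t},{r,u},{s,t},{t,u},{r,s,t},{r,t,u}} A36={{t},{r,t},{r,v},{s,t},{t,u},{p,r,v},{r,s,t},{r,t,u}} A45={{q},{t},{r,t},{s,t},{t,u},{r,s,t},{r,t,u}} A46={{t},{r,t},{s,t},{t,u},{r,s,t},{r,t,u}} A56={{t},{r,t},{s,t},{t,u},{r,s,t},{r,t,u}}
  A123={{r},{p,r},{r,s},{r,t},{r,u},{r,v},{s,t},{p,r,s},{p,r,v},{r,s,t},{r,t,u}} A124={{r,t},{s,t},{r,s,t},{r,t,u}} A125={{r,t},{r,u},{s,t},{r,s,t},{r,t,u}} A126={{r,t},{r,v},{s,t},{p,r,v},{r,s,t},{r,t,u}} A134={{r,t},{s,t},{r,s,t},{r,t,u}} A135={{r,t},{r,u},{s,t},{r,s,t},{r,t,u}} A136={{r,t},{r,v},{s,t},{p,r,v},{r,s,t},{r,t,u}} A145={{r,t},{s,t},{r,s,t},{r,t,u}} A146={{r,t},{s,t},{r,s,t},{r,t,u}} A156={{r,t},{s,t},{r,s,t},{r,t,u}} A234={{r,t},{s,t},{r,s,t},{r,t,u}} A235={{r,t},{r,u},{s,t},{r,s,t},{r,t,u}} A236={{r,t},{r,v},{s,t},{p,r,v},{r,s,t},{r,t,u}} A245={{r,t},{s,t},{r,s,t},{r,t,u}} A246={{r,t},{s,t},{r,s,t},{r,t,u}} A256={{r,t},{s,t},{r,s,t},{r,t,u}} A345={{t},{r,t},{s,t},{t,u},{r,s,t},{r,t,u}} A346={{t},{r,t},{s,t},{t,u},{r,s,t},{r,t,u}} A356={{t},{r,t},{s,t},{t,u},{r,s,t},{r,t,u}} A456={{t},{r,t},{s,t},{t,u},{r,s,t},{r,t,u}}
  A1234={{r,t},{s,t},{r,s,t},{r,t,u}} A1235={{r,t},{r,u},{s,t},{r,s,t},{r,t,u}} A1236={{r,t},{r,v},{s,t},{p,r,v},{r,s,t},{r,t,u}} A1245={{r,t},{s,t},{r,s,t},{r,t,u}} A1246={{r,t},{s,t},{r,s,t},{r,t,u}} A1256={{r,t},{s,t},{r,s,t},{r,t,u}} A1345={{r,t},{s,t},{r,s,t},{r,t,u}} A1346={{r,t},{s,t},{r,s,t},{r,t,u}} A1356={{r,t},{s,t},{r,s,t},{r,t,u}} A1456={{r,t},{s,t},{r,s,t},{r,t,u}} A2345={{r,t},{s,t},{r,s,t},{r,t,u}} A2346={{r,t},{s,t},{r,s,t},{r,t,u}} A2356={{r,t},{s,t},{r,s,t},{r,t,u}} A2456={{r,t},{s,t},{r,s,t},{r,t,u}} A3456={{t},{r,t},{s,t},{t,u},{r,s,t},{r,t,u}}
  A12345={{r,t},{s,t},{r,s,t},{r,t,u}} A12346={{r,t},{s,t},{r,s,t},{r,t,u}} A12356={{r,t},{s,t},{r,s,t},{r,t,u}} A12456={{r,t},{s,t},{r,s,t},{r,t,u}} A13456={{r,t},{s,t},{r,s,t},{r,t,u}} A23456={{r,t},{s,t},{r,s,t},{r,t,u}}
  A123456={{r,t},{s,t},{r,s,t},{r,t,u}}
components per intersection:
  A1: {{r},{s},{p,r},{p,s},{r,s},{r,t},{r,u},{r,v},{s,t},{p,r,s},{p,r,v},{r,s,t},{r,t,u}}
  A2: {{p},{r},{s},{p,r},{p,s},{p,v},{r,s},{r,t},{r,u},{r,v},{s,t},{p,r,s},{p,r,v},{r,s,t},{r,t,u}}
  A3: {{r},{t},{p,r},{r,s},{r,t},{r,u},{r,v},{s,t},{t,u},{p,r,s},{p,r,v},{r,s,t},{r,t,u}}
  A4: {{q}} {{t},{r,t},{s,t},{t,u},{r,s,t},{r,t,u}}
  A5: {{q}} {{t},{u},{r,t},{r,u},{s,t},{t,u},{r,s,t},{r,t,u}}
  A6: {{t},{r,t},{s,t},{t,u},{r,s,t},{r,t,u}} {{v},{p,v},{r,v},{p,r,v}}
  A12: {{r},{s},{p,r},{p,s},{r,s},{r,t},{r,u},{r,v},{s,t},{p,r,s},{p,r,v},{r,s,t},{r,t,u}}
  A13: {{r},{p,r},{r,s},{r,t},{r,u},{r,v},{s,t},{p,r,s},{p,r,v},{r,s,t},{r,t,u}}
  A14: {{r,t},{s,t},{r,s,t},{r,t,u}}
  A15: {{r,t},{r,u},{s,t},{r,s,t},{r,t,u}}
  A16: {{r,t},{s,t},{r,s,t},{r,t,u}} {{r,v},{p,r,v}}
  A23: {{r},{p,r},{r,s},{r,t},{r,u},{r,v},{s,t},{p,r,s},{p,r,v},{r,s,t},{r,t,u}}
  A24: {{r,t},{s,t},{r,s,t},{r,t,u}}
  A25: {{r,t},{r,u},{s,t},{r,s,t},{r,t,u}}
  A26: {{p,v},{r,v},{p,r,v}} {{r,t},{s,t},{r,s,t},{r,t,u}}
  A34: {{t},{r,t},{s,t},{t,u},{r,s,t},{r,t,u}}
  A35: {{t},{r,t},{r,u},{s,t},{t,u},{r,s,t},{r,t,u}}
  A36: {{t},{r,t},{s,t},{t,u},{r,s,t},{r,t,u}} {{r,v},{p,r,v}}
  A45: {{q}} {{t},{r,t},{s,t},{t,u},{r,s,t},{r,t,u}}
  A46: {{t},{r,t},{s,t},{t,u},{r,s,t},{r,t,u}}
  A56: {{t},{r,t},{s,t},{t,u},{r,s,t},{r,t,u}}
  A123: {{r},{p,r},{r,s},{r,t},{r,u},{r,v},{s,t},{p,r,s},{p,r,v},{r,s,t},{r,t,u}}
  A124: {{r,t},{s,t},{r,s,t},{r,t,u}}
  A125: {{r,t},{r,u},{s,t},{r,s,t},{r,t,u}}
  A126: {{r,t},{s,t},{r,s,t},{r,t,u}} {{r,v},{p,r,v}}
  A134: {{r,t},{s,t},{r,s,t},{r,t,u}}
  A135: {{r,t},{r,u},{s,t},{r,s,t},{r,t,u}}
  A136: {{r,t},{s,t},{r,s,t},{r,t,u}} {{r,v},{p,r,v}}
  A145: {{r,t},{s,t},{r,s,t},{r,t,u}}
  A146: {{r,t},{s,t},{r,s,t},{r,t,u}}
  A156: {{r,t},{s,t},{r,s,t},{r,t,u}}
  A234: {{r,t},{s,t},{r,s,t},{r,t,u}}
  A235: {{r,t},{r,u},{s,t},{r,s,t},{r,t,u}}
  A236: {{r,t},{s,t},{r,s,t},{r,t,u}} {{r,v},{p,r,v}}
  A245: {{r,t},{s,t},{r,s,t},{r,t,u}}
  A246: {{r,t},{s,t},{r,s,t},{r,t,u}}
  A256: {{r,t},{s,t},{r,s,t},{r,t,u}}
  A345: {{t},{r,t},{s,t},{t,u},{r,s,t},{r,t,u}}
  A346: {{t},{r,t},{s,t},{t,u},{r,s,t},{r,t,u}}
  A356: {{t},{r,t},{s,t},{t,u},{r,s,t},{r,t,u}}
  A456: {{t},{r,t},{s,t},{t,u},{r,s,t},{r,t,u}}
  A1234: {{r,t},{s,t},{r,s,t},{r,t,u}}
  A1235: {{r,t},{r,u},{s,t},{r,s,t},{r,t,u}}
  A1236: {{r,t},{s,t},{r,s,t},{r,t,u}} {{r,v},{p,r,v}}
  A1245: {{r,t},{s,t},{r,s,t},{r,t,u}}
  A1246: {{r,t},{s,t},{r,s,t},{r,t,u}}
  A1256: {{r,t},{s,t},{r,s,t},{r,t,u}}
  A1345: {{r,t},{s,t},{r,s,t},{r,t,u}}
  A1346: {{r,t},{s,t},{r,s,t},{r,t,u}}
  A1356: {{r,t},{s,t},{r,s,t},{r,t,u}}
  A1456: {{r,t},{s,t},{r,s,t},{r,t,u}}
  A2345: {{r,t},{s,t},{r,s,t},{r,t,u}}
  A2346: {{r,t},{s,t},{r,s,t},{r,t,u}}
  A2356: {{r,t},{s,t},{r,s,t},{r,t,u}}
  A2456: {{r,t},{s,t},{r,s,t},{r,t,u}}
  A3456: {{t},{r,t},{s,t},{t,u},{r,s,t},{r,t,u}}
  A12345: {{r,t},{s,t},{r,s,t},{r,t,u}}
  A12346: {{r,t},{s,t},{r,s,t},{r,t,u}}
  A12356: {{r,t},{s,t},{r,s,t},{r,t,u}}
  A12456: {{r,t},{s,t},{r,s,t},{r,t,u}}
  A13456: {{r,t},{s,t},{r,s,t},{r,t,u}}
  A23456: {{r,t},{s,t},{r,s,t},{r,t,u}}
  A123456: {{r,t},{s,t},{r,s,t},{r,t,u}}
C dims 9,19,23,16; δ0: rk 7, SNF 1^7; δ1: rk 12, SNF 1^12; δ2: rk 11, SNF 1^11
degree 0: 9−7−0 = 2 → Ȟ^0 ≅ Z^2
degree 1: 19−12−7 = 0 → Ȟ^1 ≅ 0
degree 2: 23−11−12 = 0 → Ȟ^2 ≅ 0


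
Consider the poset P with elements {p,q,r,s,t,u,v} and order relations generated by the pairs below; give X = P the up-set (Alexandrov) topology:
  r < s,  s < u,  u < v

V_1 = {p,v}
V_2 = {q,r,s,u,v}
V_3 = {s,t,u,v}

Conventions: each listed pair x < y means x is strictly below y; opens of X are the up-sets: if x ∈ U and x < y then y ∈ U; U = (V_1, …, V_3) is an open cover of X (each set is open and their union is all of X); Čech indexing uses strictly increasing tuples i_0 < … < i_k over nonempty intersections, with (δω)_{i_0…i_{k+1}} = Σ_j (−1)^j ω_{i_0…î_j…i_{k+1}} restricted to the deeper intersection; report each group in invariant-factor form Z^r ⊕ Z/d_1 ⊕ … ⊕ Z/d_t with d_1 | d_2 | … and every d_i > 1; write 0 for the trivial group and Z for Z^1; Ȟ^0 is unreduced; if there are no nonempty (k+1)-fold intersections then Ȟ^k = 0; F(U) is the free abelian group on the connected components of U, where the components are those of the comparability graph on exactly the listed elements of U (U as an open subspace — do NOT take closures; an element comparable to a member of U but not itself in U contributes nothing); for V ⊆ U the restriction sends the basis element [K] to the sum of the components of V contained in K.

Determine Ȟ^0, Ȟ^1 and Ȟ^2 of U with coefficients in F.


Ȟ^0(U;F) ≅ Z^4,  Ȟ^1(U;F) ≅ 0,  Ȟ^2(U;F) ≅ 0

intersection data:
  V12={v} V13={v} V23={s,u,v}
  V123={v}
components per intersection:
  V1: {p} {v}
  V2: {q} {r,s,u,v}
  V3: {s,u,v} {t}
  V12: {v}
  V13: {v}
  V23: {s,u,v}
  V123: {v}
C dims 6,3,1; δ0: rk 2, SNF 1^2; δ1: rk 1, SNF 1^1
Ȟ^0 = (6 − 2) − 0 = 4, so Ȟ^0 ≅ Z^4
Ȟ^1 = (3 − 1) − 2 = 0, so Ȟ^1 ≅ 0
Ȟ^2 = (1 − 0) − 1 = 0, so Ȟ^2 ≅ 0


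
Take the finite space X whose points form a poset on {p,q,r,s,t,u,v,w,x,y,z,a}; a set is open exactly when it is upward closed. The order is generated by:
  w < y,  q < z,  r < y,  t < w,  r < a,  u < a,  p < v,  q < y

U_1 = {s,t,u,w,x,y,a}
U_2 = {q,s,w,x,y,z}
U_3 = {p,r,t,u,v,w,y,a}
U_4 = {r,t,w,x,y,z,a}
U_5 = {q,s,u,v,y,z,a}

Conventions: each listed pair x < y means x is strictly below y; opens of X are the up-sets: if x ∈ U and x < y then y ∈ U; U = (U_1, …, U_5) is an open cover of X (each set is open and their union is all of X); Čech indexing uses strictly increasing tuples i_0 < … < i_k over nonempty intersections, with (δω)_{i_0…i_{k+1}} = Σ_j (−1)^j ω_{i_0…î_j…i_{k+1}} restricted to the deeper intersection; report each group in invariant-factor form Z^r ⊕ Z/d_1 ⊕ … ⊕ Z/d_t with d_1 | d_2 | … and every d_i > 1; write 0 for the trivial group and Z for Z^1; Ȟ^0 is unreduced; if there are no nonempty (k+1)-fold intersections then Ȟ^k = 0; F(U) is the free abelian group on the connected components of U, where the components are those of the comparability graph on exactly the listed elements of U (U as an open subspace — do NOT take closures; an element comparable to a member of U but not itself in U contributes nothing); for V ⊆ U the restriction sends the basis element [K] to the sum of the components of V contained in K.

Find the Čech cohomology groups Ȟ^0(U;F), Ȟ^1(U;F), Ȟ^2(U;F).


Ȟ^0 = Z^4, Ȟ^1 = 0 and Ȟ^2 = 0

cover nerve:
  U12={s,w,x,y} U13={t,u,w,y,a} U14={t,w,x,y,a} U15={s,u,y,a} U23={w,y} U24={w,x,y,z} U25={q,s,y,z} U34={r,t,w,y,a} U35={u,v,y,a} U45={y,z,a}
  U123={w,y} U124={w,x,y} U125={s,y} U134={t,w,y,a} U135={u,y,a} U145={y,a} U234={w,y} U235={y} U245={y,z} U345={y,a}
  U1234={w,y} U1235={y} U1245={y} U1345={y,a} U2345={y}
  U12345={y}
components per intersection:
  U1: {s} {t,w,y} {u,a} {x}
  U2: {q,w,y,z} {s} {x}
  U3: {p,v} {r,t,u,w,y,a}
  U4: {r,t,w,y,a} {x} {z}
  U5: {q,y,z} {s} {u,a} {v}
  U12: {s} {w,y} {x}
  U13: {t,w,y} {u,a}
  U14: {t,w,y} {x} {a}
  U15: {s} {u,a} {y}
  U23: {w,y}
  U24: {w,y} {x} {z}
  U25: {q,y,z} {s}
  U34: {r,t,w,y,a}
  U35: {u,a} {v} {y}
  U45: {y} {z} {a}
  U123: {w,y}
  U124: {w,y} {x}
  U125: {s} {y}
  U134: {t,w,y} {a}
  U135: {u,a} {y}
  U145: {y} {a}
  U234: {w,y}
  U235: {y}
  U245: {y} {z}
  U345: {y} {a}
  U1234: {w,y}
  U1235: {y}
  U1245: {y}
  U1345: {y} {a}
  U2345: {y}
  U12345: {y}
C dims 16,24,17,6; δ0: rk 12, SNF 1^12; δ1: rk 12, SNF 1^12; δ2: rk 5, SNF 1^5
Ȟ^0: (16−12)−0=4 ⇒ Z^4
Ȟ^1: (24−12)−12=0 ⇒ 0
Ȟ^2: (17−5)−12=0 ⇒ 0


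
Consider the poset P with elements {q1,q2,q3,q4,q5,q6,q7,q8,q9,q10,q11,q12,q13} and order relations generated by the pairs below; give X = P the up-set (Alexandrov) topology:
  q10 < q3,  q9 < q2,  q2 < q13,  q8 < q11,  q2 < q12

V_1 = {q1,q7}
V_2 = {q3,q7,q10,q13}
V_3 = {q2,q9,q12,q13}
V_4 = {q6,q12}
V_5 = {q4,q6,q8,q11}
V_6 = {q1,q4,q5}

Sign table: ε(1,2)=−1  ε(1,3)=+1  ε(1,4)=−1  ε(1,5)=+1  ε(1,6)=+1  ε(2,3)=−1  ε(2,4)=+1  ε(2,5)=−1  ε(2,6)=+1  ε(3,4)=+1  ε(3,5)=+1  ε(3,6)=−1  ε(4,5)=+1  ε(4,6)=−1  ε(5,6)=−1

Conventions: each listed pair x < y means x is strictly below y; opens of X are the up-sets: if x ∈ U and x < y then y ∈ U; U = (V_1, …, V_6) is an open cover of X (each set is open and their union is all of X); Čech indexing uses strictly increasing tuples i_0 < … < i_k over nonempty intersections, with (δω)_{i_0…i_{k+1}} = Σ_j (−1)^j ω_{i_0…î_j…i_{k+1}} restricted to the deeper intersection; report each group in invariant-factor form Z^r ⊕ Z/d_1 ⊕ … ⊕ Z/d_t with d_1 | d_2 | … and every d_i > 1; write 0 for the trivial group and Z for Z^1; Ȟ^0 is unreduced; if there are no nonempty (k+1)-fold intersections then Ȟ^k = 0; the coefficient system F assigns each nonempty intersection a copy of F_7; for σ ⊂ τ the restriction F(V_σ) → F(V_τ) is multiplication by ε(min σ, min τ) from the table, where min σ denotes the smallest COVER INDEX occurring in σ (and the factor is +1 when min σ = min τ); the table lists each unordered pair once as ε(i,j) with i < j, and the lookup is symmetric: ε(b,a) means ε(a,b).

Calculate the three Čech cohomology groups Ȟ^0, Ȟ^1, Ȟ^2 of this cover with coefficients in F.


Ȟ^0 = 0; Ȟ^1 = 0; Ȟ^2 = 0

nerve of the cover:
  V12={q7} V16={q1} V23={q13} V34={q12} V45={q6} V56={q4}
C dims 6,6; δ0: rk_F7 6
Ȟ^0 = (6 − 6) − 0 = 0, so Ȟ^0 ≅ 0
Ȟ^1 = (6 − 0) − 6 = 0, so Ȟ^1 ≅ 0
Ȟ^2 = (0 − 0) − 0 = 0, so Ȟ^2 ≅ 0


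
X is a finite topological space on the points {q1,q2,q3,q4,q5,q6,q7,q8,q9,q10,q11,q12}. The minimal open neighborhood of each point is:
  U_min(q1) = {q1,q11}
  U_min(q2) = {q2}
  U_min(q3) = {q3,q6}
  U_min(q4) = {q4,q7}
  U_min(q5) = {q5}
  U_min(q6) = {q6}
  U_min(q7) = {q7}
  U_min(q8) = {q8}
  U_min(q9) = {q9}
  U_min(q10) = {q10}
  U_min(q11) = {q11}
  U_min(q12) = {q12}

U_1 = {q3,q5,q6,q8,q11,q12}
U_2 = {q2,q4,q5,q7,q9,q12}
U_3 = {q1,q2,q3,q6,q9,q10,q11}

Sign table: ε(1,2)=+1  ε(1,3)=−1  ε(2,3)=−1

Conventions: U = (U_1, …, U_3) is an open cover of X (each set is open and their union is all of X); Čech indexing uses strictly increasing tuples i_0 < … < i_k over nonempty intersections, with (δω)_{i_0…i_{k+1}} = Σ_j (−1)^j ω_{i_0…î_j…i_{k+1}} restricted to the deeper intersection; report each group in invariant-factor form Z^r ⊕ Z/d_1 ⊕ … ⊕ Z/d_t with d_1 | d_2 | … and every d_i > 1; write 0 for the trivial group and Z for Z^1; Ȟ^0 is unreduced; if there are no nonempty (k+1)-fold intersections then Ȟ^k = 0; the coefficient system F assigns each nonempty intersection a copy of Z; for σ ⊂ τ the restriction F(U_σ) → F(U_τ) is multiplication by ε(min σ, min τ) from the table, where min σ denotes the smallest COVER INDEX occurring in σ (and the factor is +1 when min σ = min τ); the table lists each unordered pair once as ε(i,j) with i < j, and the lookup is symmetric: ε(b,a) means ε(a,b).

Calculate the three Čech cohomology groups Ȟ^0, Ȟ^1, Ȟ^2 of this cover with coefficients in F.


Ȟ^0 = Z, Ȟ^1 = Z, Ȟ^2 = 0

cover nerve:
  U12={q5,q12} U13={q3,q6,q11} U23={q2,q9}
C dims 3,3; δ0: rk 2, SNF 1^2
Ȟ^0: (3−2)−0=1 ⇒ Z
Ȟ^1: (3−0)−2=1 ⇒ Z
Ȟ^2: (0−0)−0=0 ⇒ 0


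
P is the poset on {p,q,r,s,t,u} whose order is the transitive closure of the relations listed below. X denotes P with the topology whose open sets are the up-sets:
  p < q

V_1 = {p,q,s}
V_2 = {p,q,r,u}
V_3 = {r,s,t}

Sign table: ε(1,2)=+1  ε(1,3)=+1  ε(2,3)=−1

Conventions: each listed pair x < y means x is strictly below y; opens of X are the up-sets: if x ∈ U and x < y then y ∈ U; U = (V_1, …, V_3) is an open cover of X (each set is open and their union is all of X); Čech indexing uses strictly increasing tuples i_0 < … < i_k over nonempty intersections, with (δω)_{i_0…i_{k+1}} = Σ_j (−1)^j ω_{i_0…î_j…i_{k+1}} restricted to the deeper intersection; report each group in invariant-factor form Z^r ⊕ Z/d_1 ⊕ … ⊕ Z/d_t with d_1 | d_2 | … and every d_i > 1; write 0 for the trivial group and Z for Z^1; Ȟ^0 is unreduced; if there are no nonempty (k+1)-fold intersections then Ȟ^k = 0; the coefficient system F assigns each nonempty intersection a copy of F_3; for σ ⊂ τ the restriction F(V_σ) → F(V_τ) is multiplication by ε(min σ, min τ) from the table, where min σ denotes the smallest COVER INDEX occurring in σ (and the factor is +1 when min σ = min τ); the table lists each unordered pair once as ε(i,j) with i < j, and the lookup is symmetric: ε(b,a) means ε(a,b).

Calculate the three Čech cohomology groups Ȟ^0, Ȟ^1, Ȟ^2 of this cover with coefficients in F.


Ȟ^0(U;F) ≅ 0,  Ȟ^1(U;F) ≅ 0,  Ȟ^2(U;F) ≅ 0

cover nerve:
  V12={p,q} V13={s} V23={r}
C dims 3,3; δ0: rk_F3 3
Ȟ^0: (3−3)−0=0 ⇒ 0
Ȟ^1: (3−0)−3=0 ⇒ 0
Ȟ^2: (0−0)−0=0 ⇒ 0


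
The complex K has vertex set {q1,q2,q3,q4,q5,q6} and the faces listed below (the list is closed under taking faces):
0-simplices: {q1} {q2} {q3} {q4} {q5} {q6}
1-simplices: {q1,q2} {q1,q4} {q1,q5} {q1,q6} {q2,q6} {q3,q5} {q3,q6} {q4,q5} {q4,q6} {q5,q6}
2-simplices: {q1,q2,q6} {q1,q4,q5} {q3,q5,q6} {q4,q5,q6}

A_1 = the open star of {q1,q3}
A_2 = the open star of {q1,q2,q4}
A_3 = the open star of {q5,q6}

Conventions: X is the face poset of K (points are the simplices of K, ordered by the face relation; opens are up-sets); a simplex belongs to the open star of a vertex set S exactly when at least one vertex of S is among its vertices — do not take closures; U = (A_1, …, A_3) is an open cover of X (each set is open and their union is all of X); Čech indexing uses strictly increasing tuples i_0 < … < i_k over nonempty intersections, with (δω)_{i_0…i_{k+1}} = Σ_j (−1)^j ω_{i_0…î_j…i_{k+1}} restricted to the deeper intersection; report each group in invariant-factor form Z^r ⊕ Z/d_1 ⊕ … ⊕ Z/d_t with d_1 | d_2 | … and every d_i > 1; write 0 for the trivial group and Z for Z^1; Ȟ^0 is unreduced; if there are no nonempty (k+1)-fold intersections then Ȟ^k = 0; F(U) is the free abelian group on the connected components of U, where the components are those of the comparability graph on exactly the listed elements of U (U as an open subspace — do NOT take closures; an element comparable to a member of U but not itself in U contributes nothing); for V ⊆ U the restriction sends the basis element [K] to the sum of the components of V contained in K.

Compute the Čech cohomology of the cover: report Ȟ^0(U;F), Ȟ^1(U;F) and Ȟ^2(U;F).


Ȟ^0 = Z,  Ȟ^1 = Z,  Ȟ^2 = 0

nerve simplices:
  A1={{q1},{q3},{q1,q2},{q1,q4},{q1,q5},{q1,q6},{q3,q5},{q3,q6},{q1,q2,q6},{q1,q4,q5},{q3,q5,q6}} A2={{q1},{q2},{q4},{q1,q2},{q1,q4},{q1,q5},{q1,q6},{q2,q6},{q4,q5},{q4,q6},{q1,q2,q6},{q1,q4,q5},{q4,q5,q6}} A3={{q5},{q6},{q1,q5},{q1,q6},{q2,q6},{q3,q5},{q3,q6},{q4,q5},{q4,q6},{q5,q6},{q1,q2,q6},{q1,q4,q5},{q3,q5,q6},{q4,q5,q6}}
  A12={{q1},{q1,q2},{q1,q4},{q1,q5},{q1,q6},{q1,q2,q6},{q1,q4,q5}} A13={{q1,q5},{q1,q6},{q3,q5},{q3,q6},{q1,q2,q6},{q1,q4,q5},{q3,q5,q6}} A23={{q1,q5},{q1,q6},{q2,q6},{q4,q5},{q4,q6},{q1,q2,q6},{q1,q4,q5},{q4,q5,q6}}
  A123={{q1,q5},{q1,q6},{q1,q2,q6},{q1,q4,q5}}
components per intersection:
  A1: {{q1},{q1,q2},{q1,q4},{q1,q5},{q1,q6},{q1,q2,q6},{q1,q4,q5}} {{q3},{q3,q5},{q3,q6},{q3,q5,q6}}
  A2: {{q1},{q2},{q4},{q1,q2},{q1,q4},{q1,q5},{q1,q6},{q2,q6},{q4,q5},{q4,q6},{q1,q2,q6},{q1,q4,q5},{q4,q5,q6}}
  A3: {{q5},{q6},{q1,q5},{q1,q6},{q2,q6},{q3,q5},{q3,q6},{q4,q5},{q4,q6},{q5,q6},{q1,q2,q6},{q1,q4,q5},{q3,q5,q6},{q4,q5,q6}}
  A12: {{q1},{q1,q2},{q1,q4},{q1,q5},{q1,q6},{q1,q2,q6},{q1,q4,q5}}
  A13: {{q1,q5},{q1,q4,q5}} {{q1,q6},{q1,q2,q6}} {{q3,q5},{q3,q6},{q3,q5,q6}}
  A23: {{q1,q5},{q4,q5},{q4,q6},{q1,q4,q5},{q4,q5,q6}} {{q1,q6},{q2,q6},{q1,q2,q6}}
  A123: {{q1,q5},{q1,q4,q5}} {{q1,q6},{q1,q2,q6}}
C dims 4,6,2; δ0: rk 3, SNF 1^3; δ1: rk 2, SNF 1^2
degree 0: 4−3−0 = 1 → Ȟ^0 ≅ Z
degree 1: 6−2−3 = 1 → Ȟ^1 ≅ Z
degree 2: 2−0−2 = 0 → Ȟ^2 ≅ 0


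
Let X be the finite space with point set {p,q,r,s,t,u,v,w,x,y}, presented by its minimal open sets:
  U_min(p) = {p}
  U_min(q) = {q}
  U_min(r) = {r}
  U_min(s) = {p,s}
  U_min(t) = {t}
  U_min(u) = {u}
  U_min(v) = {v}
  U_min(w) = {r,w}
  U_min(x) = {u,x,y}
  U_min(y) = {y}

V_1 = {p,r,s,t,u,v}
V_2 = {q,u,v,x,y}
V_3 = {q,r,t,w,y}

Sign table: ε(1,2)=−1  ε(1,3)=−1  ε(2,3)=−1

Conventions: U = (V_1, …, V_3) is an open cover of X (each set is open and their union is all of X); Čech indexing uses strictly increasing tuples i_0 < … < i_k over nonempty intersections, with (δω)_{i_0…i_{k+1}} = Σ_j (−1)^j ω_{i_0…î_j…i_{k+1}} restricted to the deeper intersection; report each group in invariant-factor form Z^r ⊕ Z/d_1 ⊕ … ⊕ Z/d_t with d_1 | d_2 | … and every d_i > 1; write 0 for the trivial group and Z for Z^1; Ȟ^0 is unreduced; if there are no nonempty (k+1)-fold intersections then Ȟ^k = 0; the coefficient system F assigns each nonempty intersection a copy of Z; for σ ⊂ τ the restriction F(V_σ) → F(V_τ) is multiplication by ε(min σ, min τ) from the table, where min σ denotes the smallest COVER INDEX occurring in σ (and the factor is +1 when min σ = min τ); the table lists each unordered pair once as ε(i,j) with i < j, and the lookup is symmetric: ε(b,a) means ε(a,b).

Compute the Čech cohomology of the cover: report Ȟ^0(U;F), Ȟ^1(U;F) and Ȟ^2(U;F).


Ȟ^0 = 0; Ȟ^1 = Z/2; Ȟ^2 = 0

nonempty intersections:
  V12={u,v} V13={r,t} V23={q,y}
C dims 3,3; δ0: rk 3, SNF 1^2·2
Ȟ^0: (3−3)−0=0 ⇒ 0
Ȟ^1: (3−0)−3=0 plus torsion [2] ⇒ Z/2
Ȟ^2: (0−0)−0=0 ⇒ 0


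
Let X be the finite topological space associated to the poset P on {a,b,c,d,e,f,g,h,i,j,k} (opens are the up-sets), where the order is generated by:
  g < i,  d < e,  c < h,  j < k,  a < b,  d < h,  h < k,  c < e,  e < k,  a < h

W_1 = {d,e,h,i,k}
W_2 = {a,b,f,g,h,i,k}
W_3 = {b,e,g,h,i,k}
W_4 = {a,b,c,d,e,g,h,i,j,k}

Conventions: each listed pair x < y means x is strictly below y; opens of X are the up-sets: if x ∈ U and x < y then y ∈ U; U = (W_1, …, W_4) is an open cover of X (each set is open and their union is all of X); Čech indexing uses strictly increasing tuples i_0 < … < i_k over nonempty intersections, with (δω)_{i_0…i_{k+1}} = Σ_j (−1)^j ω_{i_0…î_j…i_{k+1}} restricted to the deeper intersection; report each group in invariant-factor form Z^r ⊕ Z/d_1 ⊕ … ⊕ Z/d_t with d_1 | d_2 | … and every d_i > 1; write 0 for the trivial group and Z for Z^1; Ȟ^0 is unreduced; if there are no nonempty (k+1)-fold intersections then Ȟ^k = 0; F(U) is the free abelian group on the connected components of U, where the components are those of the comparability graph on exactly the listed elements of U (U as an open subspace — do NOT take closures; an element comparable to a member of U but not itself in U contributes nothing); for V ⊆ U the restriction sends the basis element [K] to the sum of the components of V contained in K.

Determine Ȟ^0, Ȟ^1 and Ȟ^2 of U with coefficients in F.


nerve simplices:
  W12={h,i,k} W13={e,h,i,k} W14={d,e,h,i,k} W23={b,g,h,i,k} W24={a,b,g,h,i,k} W34={b,e,g,h,i,k}
  W123={h,i,k} W124={h,i,k} W134={e,h,i,k} W234={b,g,h,i,k}
  W1234={h,i,k}
components per intersection:
  W1: {d,e,h,k} {i}
  W2: {a,b,h,k} {f} {g,i}
  W3: {b} {e,h,k} {g,i}
  W4: {a,b,c,d,e,h,j,k} {g,i}
  W12: {h,k} {i}
  W13: {e,h,k} {i}
  W14: {d,e,h,k} {i}
  W23: {b} {g,i} {h,k}
  W24: {a,b,h,k} {g,i}
  W34: {b} {e,h,k} {g,i}
  W123: {h,k} {i}
  W124: {h,k} {i}
  W134: {e,h,k} {i}
  W234: {b} {g,i} {h,k}
  W1234: {h,k} {i}
C dims 10,14,9,2; δ0: rk 7, SNF 1^7; δ1: rk 7, SNF 1^7; δ2: rk 2, SNF 1^2
degree 0: 10−7−0 = 3 → Ȟ^0 ≅ Z^3
degree 1: 14−7−7 = 0 → Ȟ^1 ≅ 0
degree 2: 9−2−7 = 0 → Ȟ^2 ≅ 0

Ȟ^0 ≅ Z^3, Ȟ^1 ≅ 0 and Ȟ^2 ≅ 0


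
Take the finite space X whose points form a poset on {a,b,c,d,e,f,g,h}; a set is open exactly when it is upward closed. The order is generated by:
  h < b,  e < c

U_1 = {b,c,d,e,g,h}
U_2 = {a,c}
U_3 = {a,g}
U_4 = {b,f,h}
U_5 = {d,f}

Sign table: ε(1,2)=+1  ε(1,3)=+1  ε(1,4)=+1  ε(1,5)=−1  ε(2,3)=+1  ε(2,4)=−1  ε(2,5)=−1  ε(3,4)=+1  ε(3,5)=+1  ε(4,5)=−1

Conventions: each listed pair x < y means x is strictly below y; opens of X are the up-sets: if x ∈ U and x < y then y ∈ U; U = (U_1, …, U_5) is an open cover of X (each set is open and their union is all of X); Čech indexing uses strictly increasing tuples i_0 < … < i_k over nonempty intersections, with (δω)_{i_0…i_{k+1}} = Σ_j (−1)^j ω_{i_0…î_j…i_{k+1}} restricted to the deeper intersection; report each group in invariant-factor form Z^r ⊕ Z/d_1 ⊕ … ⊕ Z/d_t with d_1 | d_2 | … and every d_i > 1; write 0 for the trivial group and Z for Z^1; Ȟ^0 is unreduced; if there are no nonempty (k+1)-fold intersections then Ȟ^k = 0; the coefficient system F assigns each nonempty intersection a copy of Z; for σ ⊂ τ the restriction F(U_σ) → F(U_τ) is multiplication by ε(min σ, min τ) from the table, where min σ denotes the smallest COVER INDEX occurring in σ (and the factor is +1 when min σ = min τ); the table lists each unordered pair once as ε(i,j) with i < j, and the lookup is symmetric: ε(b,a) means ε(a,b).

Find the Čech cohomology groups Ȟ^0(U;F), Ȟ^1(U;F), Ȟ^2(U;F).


nonempty intersections:
  U12={c} U13={g} U14={b,h} U15={d} U23={a} U45={f}
C dims 5,6; δ0: rk 4, SNF 1^4
Ȟ^0: (5−4)−0=1 ⇒ Z
Ȟ^1: (6−0)−4=2 ⇒ Z^2
Ȟ^2: (0−0)−0=0 ⇒ 0

Ȟ^0 = Z, Ȟ^1 = Z^2 and Ȟ^2 = 0


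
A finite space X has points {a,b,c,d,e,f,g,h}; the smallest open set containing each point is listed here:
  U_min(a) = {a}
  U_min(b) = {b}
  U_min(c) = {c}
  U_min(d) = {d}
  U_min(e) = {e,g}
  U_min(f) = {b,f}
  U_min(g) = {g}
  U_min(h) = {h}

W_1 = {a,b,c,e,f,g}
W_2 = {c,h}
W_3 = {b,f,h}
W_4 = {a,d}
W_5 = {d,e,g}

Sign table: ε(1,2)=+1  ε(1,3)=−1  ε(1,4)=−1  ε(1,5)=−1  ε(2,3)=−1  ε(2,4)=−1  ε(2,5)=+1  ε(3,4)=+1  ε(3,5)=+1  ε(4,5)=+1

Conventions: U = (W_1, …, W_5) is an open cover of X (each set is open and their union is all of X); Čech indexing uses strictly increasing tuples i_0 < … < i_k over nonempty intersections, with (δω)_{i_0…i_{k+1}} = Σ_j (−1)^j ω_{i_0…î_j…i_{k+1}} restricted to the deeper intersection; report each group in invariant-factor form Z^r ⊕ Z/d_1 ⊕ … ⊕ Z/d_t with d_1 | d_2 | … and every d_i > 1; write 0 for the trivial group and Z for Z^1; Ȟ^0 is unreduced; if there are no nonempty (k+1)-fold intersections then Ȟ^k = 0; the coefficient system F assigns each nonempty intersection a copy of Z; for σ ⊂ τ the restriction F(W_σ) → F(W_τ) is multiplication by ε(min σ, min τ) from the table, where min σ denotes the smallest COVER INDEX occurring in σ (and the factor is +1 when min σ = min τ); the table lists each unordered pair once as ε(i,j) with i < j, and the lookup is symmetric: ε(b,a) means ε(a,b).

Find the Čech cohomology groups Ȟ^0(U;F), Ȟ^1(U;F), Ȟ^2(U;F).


Ȟ^0 = Z, Ȟ^1 = Z^2 and Ȟ^2 = 0

nonempty overlaps:
  W12={c} W13={b,f} W14={a} W15={e,g} W23={h} W45={d}
C dims 5,6; δ0: rk 4, SNF 1^4
degree 0: 5−4−0 = 1 → Ȟ^0 ≅ Z
degree 1: 6−0−4 = 2 → Ȟ^1 ≅ Z^2
degree 2: 0−0−0 = 0 → Ȟ^2 ≅ 0
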